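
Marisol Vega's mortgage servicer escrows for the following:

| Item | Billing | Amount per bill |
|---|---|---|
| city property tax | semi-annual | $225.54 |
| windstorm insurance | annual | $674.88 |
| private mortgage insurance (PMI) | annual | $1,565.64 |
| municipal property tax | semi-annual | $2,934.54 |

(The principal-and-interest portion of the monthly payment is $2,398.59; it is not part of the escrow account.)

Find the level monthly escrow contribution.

City property tax: $225.54 × 2 = $451.08
Windstorm insurance: $674.88
Private mortgage insurance (PMI): $1,565.64
Municipal property tax: $2,934.54 × 2 = $5,869.08
Combined annual = $451.08 + $674.88 + $1,565.64 + $5,869.08 = $8,560.68
Monthly = $8,560.68 ÷ 12 = $713.39

$713.39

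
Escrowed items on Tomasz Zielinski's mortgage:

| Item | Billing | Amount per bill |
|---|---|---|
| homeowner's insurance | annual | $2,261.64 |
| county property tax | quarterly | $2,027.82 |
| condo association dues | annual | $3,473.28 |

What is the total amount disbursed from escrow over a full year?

$13,846.20

Homeowner's insurance: $2,261.64/yr
County property tax: $2,027.82 × 4 = $8,111.28/yr
Condo association dues: $3,473.28/yr
Yearly total = $2,261.64 + $8,111.28 + $3,473.28 = $13,846.20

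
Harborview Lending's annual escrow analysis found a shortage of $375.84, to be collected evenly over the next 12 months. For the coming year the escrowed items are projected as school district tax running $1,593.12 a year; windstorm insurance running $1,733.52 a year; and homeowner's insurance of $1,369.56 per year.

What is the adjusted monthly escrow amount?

School district tax = $1,593.12
Windstorm insurance = $1,733.52
Homeowner's insurance = $1,369.56
Total per year = $4,696.20
Monthly escrow = $4,696.20 / 12 = $391.35
Shortage per month = $375.84 / 12 = $31.32
Adjusted monthly = $391.35 + $31.32 = $422.67

$422.67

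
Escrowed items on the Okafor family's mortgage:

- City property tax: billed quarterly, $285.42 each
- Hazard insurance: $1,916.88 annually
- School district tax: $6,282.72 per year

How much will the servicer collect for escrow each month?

City property tax = $285.42 × 4 = $1,141.68 per year
Hazard insurance = $1,916.88 per year
School district tax = $6,282.72 per year
Total per year = $1,141.68 + $1,916.88 + $6,282.72 = $9,341.28
Base monthly escrow = $9,341.28 / 12 = $778.44

$778.44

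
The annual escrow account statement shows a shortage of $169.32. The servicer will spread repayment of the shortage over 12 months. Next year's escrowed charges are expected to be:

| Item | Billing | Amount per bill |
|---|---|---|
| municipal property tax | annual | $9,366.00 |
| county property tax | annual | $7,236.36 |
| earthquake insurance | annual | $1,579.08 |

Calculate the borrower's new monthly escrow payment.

$1,529.23

Municipal property tax — $9,366.00 annually
County property tax — $7,236.36 annually
Earthquake insurance — $1,579.08 annually
Combined annual = $18,181.44
Per month = $18,181.44 / 12 = $1,515.12
Shortage spread = $169.32 / 12 = $14.11/mo
New monthly escrow = $1,515.12 + $14.11 = $1,529.23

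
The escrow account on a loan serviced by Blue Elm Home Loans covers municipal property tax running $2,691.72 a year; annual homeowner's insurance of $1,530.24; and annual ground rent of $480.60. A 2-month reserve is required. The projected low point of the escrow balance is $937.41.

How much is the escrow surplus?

$153.65

Municipal property tax = $2,691.72 per year
Homeowner's insurance = $1,530.24 per year
Ground rent = $480.60 per year
Yearly total = $4,702.56
Base monthly escrow = $4,702.56 ÷ 12 = $391.88
Required reserve = 2 × $391.88 = $783.76
Excess over cushion: $937.41 − $783.76 = $153.65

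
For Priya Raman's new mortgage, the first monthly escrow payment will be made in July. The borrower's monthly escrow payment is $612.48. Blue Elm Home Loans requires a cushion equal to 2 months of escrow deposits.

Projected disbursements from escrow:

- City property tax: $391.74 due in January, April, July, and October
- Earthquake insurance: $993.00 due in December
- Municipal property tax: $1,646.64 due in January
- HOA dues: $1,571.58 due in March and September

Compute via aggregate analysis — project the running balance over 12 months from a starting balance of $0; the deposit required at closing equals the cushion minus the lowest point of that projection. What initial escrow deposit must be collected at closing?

Cushion = 2 × $612.48 = $1,224.96
Trial balance (start $0, +$612.48 each month, − disbursements):
  Jul: +$612.48 − $391.74 → $220.74
  Aug: +$612.48 → $833.22
  Sep: +$612.48 − $1,571.58 → -$125.88
  Oct: +$612.48 − $391.74 → $94.86
  Nov: +$612.48 → $707.34
  Dec: +$612.48 − $993.00 → $326.82
  Jan: +$612.48 − $2,038.38 → -$1,099.08
  Feb: +$612.48 → -$486.60
  Mar: +$612.48 − $1,571.58 → -$1,445.70
  Apr: +$612.48 − $391.74 → -$1,224.96
  May: +$612.48 → -$612.48
  Jun: +$612.48 → $0.00
Lowest trial balance = -$1,445.70 (Mar)
Initial deposit = cushion − low point = $1,224.96 − (-$1,445.70) = $2,670.66

$2,670.66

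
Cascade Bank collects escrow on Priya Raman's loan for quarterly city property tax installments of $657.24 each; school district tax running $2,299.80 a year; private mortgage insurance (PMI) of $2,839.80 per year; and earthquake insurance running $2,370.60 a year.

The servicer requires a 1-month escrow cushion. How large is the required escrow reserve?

City property tax: $657.24 × 4 = $2,628.96 per year
School district tax: $2,299.80 per year
Private mortgage insurance (PMI): $2,839.80 per year
Earthquake insurance: $2,370.60 per year
Annual escrow total = $2,628.96 + $2,299.80 + $2,839.80 + $2,370.60 = $10,139.16
Per month = $10,139.16 ÷ 12 = $844.93
Required cushion = 1 × $844.93 = $844.93

$844.93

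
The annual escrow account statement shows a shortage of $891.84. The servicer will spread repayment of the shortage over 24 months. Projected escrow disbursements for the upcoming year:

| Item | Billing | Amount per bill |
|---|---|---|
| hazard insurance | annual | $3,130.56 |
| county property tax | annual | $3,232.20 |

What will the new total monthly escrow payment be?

$567.39

Hazard insurance — $3,130.56 annually
County property tax — $3,232.20 annually
Total annual escrow = $3,130.56 + $3,232.20 = $6,362.76
Monthly = $6,362.76 ÷ 12 = $530.23
Monthly shortage recovery: $891.84 / 24 = $37.16
New monthly escrow = $530.23 + $37.16 = $567.39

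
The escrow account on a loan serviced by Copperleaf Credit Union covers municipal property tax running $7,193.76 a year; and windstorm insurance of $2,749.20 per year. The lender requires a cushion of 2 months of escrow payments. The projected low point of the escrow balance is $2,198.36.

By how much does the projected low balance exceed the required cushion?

Municipal property tax: $7,193.76 annually
Windstorm insurance: $2,749.20 annually
Annual escrow total = $7,193.76 + $2,749.20 = $9,942.96
Monthly escrow = $9,942.96 / 12 = $828.58
Required cushion = 2 × $828.58 = $1,657.16
Excess over cushion: $2,198.36 − $1,657.16 = $541.20

$541.20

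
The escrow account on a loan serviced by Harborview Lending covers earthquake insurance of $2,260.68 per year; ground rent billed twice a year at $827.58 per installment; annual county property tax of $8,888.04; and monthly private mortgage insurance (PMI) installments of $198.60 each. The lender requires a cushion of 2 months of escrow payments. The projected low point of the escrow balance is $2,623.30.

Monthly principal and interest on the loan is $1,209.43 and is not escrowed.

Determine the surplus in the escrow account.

Earthquake insurance = $2,260.68 per year
Ground rent = $827.58 × 2 = $1,655.16 per year
County property tax = $8,888.04 per year
Private mortgage insurance (PMI) = $198.60 × 12 = $2,383.20 per year
Yearly total = $15,187.08
Monthly = $15,187.08 ÷ 12 = $1,265.59
Required reserve = 2 × $1,265.59 = $2,531.18
Surplus = $2,623.30 − $2,531.18 = $92.12

$92.12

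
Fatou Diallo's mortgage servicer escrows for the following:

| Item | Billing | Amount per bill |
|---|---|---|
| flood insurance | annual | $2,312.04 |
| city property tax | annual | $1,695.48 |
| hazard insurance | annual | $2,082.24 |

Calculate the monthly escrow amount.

Flood insurance: $2,312.04 per year
City property tax: $1,695.48 per year
Hazard insurance: $2,082.24 per year
Annual escrow total = $2,312.04 + $1,695.48 + $2,082.24 = $6,089.76
Monthly escrow = $6,089.76 ÷ 12 = $507.48

$507.48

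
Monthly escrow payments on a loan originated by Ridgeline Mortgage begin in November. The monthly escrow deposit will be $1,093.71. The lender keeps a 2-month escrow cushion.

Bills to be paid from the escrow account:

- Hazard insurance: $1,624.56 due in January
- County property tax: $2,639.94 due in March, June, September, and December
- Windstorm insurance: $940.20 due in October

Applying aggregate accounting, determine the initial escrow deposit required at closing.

$3,623.31

Cushion = 2 × $1,093.71 = $2,187.42
Trial balance (start $0, +$1,093.71 each month, − disbursements):
  Nov: +$1,093.71 → $1,093.71
  Dec: +$1,093.71 − $2,639.94 → -$452.52
  Jan: +$1,093.71 − $1,624.56 → -$983.37
  Feb: +$1,093.71 → $110.34
  Mar: +$1,093.71 − $2,639.94 → -$1,435.89
  Apr: +$1,093.71 → -$342.18
  May: +$1,093.71 → $751.53
  Jun: +$1,093.71 − $2,639.94 → -$794.70
  Jul: +$1,093.71 → $299.01
  Aug: +$1,093.71 → $1,392.72
  Sep: +$1,093.71 − $2,639.94 → -$153.51
  Oct: +$1,093.71 − $940.20 → $0.00
Lowest trial balance = -$1,435.89 (Mar)
Initial deposit = cushion − low point = $2,187.42 − (-$1,435.89) = $3,623.31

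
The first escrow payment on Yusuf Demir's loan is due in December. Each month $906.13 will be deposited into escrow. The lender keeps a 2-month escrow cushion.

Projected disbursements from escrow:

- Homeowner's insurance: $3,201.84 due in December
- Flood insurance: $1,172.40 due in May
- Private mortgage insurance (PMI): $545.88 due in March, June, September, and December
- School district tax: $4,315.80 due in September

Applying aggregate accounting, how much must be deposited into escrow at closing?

Cushion = 2 × $906.13 = $1,812.26
Trial balance (start $0, +$906.13 each month, − disbursements):
  Dec: +$906.13 − $3,747.72 → -$2,841.59
  Jan: +$906.13 → -$1,935.46
  Feb: +$906.13 → -$1,029.33
  Mar: +$906.13 − $545.88 → -$669.08
  Apr: +$906.13 → $237.05
  May: +$906.13 − $1,172.40 → -$29.22
  Jun: +$906.13 − $545.88 → $331.03
  Jul: +$906.13 → $1,237.16
  Aug: +$906.13 → $2,143.29
  Sep: +$906.13 − $4,861.68 → -$1,812.26
  Oct: +$906.13 → -$906.13
  Nov: +$906.13 → $0.00
Lowest trial balance = -$2,841.59 (Dec)
Initial deposit = cushion − low point = $1,812.26 − (-$2,841.59) = $4,653.85

$4,653.85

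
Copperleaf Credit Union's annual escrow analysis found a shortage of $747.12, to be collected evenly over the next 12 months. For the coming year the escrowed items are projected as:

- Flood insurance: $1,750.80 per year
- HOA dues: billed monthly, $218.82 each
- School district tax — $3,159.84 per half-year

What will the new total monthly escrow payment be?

$953.62

Flood insurance — $1,750.80 annually
HOA dues — $218.82 × 12 = $2,625.84 annually
School district tax — $3,159.84 × 2 = $6,319.68 annually
Combined annual = $1,750.80 + $2,625.84 + $6,319.68 = $10,696.32
Monthly = $10,696.32 / 12 = $891.36
Shortage per month = $747.12 ÷ 12 = $62.26
New monthly escrow = $891.36 + $62.26 = $953.62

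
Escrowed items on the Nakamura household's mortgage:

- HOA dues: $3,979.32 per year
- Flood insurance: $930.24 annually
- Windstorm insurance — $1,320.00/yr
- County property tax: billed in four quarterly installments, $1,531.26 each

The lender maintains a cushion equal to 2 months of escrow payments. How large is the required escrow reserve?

HOA dues — $3,979.32 annually
Flood insurance — $930.24 annually
Windstorm insurance — $1,320.00 annually
County property tax — $1,531.26 × 4 = $6,125.04 annually
Combined annual = $12,354.60
Monthly escrow = $12,354.60 ÷ 12 = $1,029.55
Required cushion = 2 × $1,029.55 = $2,059.10

$2,059.10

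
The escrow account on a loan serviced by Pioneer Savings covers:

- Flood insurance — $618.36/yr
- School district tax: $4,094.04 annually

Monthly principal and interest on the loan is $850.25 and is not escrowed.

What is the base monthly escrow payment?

Flood insurance: $618.36 per year
School district tax: $4,094.04 per year
Combined annual = $618.36 + $4,094.04 = $4,712.40
Monthly escrow = $4,712.40 / 12 = $392.70

$392.70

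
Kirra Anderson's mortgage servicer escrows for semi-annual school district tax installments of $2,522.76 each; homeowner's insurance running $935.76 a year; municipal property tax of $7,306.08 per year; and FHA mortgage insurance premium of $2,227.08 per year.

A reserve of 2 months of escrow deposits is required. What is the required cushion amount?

$2,585.74

School district tax — $2,522.76 × 2 = $5,045.52 annually
Homeowner's insurance — $935.76 annually
Municipal property tax — $7,306.08 annually
FHA mortgage insurance premium — $2,227.08 annually
Annual escrow total = $15,514.44
Base monthly escrow = $15,514.44 ÷ 12 = $1,292.87
Reserve = 2 × $1,292.87 = $2,585.74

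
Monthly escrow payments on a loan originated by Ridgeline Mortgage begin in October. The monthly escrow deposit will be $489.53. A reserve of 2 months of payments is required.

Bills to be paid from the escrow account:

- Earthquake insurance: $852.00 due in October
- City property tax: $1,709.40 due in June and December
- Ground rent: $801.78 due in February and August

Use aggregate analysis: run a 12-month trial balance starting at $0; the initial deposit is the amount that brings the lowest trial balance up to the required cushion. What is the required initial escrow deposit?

$2,071.87

Cushion = 2 × $489.53 = $979.06
Trial balance (start $0, +$489.53 each month, − disbursements):
  Oct: +$489.53 − $852.00 → -$362.47
  Nov: +$489.53 → $127.06
  Dec: +$489.53 − $1,709.40 → -$1,092.81
  Jan: +$489.53 → -$603.28
  Feb: +$489.53 − $801.78 → -$915.53
  Mar: +$489.53 → -$426.00
  Apr: +$489.53 → $63.53
  May: +$489.53 → $553.06
  Jun: +$489.53 − $1,709.40 → -$666.81
  Jul: +$489.53 → -$177.28
  Aug: +$489.53 − $801.78 → -$489.53
  Sep: +$489.53 → $0.00
Lowest trial balance = -$1,092.81 (Dec)
Initial deposit = cushion − low point = $979.06 − (-$1,092.81) = $2,071.87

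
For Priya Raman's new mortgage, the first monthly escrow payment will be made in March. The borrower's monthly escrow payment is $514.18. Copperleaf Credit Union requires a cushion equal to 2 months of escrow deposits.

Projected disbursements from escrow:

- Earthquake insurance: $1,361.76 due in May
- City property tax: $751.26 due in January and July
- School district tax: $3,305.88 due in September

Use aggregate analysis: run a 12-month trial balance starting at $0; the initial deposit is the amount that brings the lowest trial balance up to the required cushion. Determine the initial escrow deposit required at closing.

$2,848.00

Cushion = 2 × $514.18 = $1,028.36
Trial balance (start $0, +$514.18 each month, − disbursements):
  Mar: +$514.18 → $514.18
  Apr: +$514.18 → $1,028.36
  May: +$514.18 − $1,361.76 → $180.78
  Jun: +$514.18 → $694.96
  Jul: +$514.18 − $751.26 → $457.88
  Aug: +$514.18 → $972.06
  Sep: +$514.18 − $3,305.88 → -$1,819.64
  Oct: +$514.18 → -$1,305.46
  Nov: +$514.18 → -$791.28
  Dec: +$514.18 → -$277.10
  Jan: +$514.18 − $751.26 → -$514.18
  Feb: +$514.18 → $0.00
Lowest trial balance = -$1,819.64 (Sep)
Initial deposit = cushion − low point = $1,028.36 − (-$1,819.64) = $2,848.00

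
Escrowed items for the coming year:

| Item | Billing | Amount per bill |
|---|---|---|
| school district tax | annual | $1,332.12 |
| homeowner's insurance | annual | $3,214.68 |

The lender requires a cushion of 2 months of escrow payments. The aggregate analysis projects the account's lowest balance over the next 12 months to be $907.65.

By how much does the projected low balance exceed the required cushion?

$149.85

School district tax = $1,332.12 annually
Homeowner's insurance = $3,214.68 annually
Annual escrow total = $4,546.80
Per month = $4,546.80 / 12 = $378.90
Required reserve = 2 × $378.90 = $757.80
Surplus = $907.65 − $757.80 = $149.85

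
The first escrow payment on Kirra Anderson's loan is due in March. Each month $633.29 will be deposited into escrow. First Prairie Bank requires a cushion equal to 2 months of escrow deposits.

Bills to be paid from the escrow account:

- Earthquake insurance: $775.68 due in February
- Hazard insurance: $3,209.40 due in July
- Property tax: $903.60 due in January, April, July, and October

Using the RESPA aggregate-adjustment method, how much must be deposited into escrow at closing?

Cushion = 2 × $633.29 = $1,266.58
Trial balance (start $0, +$633.29 each month, − disbursements):
  Mar: +$633.29 → $633.29
  Apr: +$633.29 − $903.60 → $362.98
  May: +$633.29 → $996.27
  Jun: +$633.29 → $1,629.56
  Jul: +$633.29 − $4,113.00 → -$1,850.15
  Aug: +$633.29 → -$1,216.86
  Sep: +$633.29 → -$583.57
  Oct: +$633.29 − $903.60 → -$853.88
  Nov: +$633.29 → -$220.59
  Dec: +$633.29 → $412.70
  Jan: +$633.29 − $903.60 → $142.39
  Feb: +$633.29 − $775.68 → $0.00
Lowest trial balance = -$1,850.15 (Jul)
Initial deposit = cushion − low point = $1,266.58 − (-$1,850.15) = $3,116.73

$3,116.73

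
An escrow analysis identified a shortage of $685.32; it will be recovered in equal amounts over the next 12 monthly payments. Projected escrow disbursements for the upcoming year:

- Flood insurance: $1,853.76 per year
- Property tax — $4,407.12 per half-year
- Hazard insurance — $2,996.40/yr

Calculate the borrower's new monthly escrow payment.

$1,195.81

Flood insurance = $1,853.76
Property tax = $4,407.12 × 2 = $8,814.24
Hazard insurance = $2,996.40
Annual escrow total = $1,853.76 + $8,814.24 + $2,996.40 = $13,664.40
Per month = $13,664.40 ÷ 12 = $1,138.70
Monthly shortage recovery: $685.32 ÷ 12 = $57.11
New monthly escrow = $1,138.70 + $57.11 = $1,195.81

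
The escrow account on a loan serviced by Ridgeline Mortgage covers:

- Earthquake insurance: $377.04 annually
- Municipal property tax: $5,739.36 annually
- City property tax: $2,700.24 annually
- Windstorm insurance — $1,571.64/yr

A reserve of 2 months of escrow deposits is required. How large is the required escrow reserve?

$1,731.38

Earthquake insurance = $377.04 annually
Municipal property tax = $5,739.36 annually
City property tax = $2,700.24 annually
Windstorm insurance = $1,571.64 annually
Yearly total = $377.04 + $5,739.36 + $2,700.24 + $1,571.64 = $10,388.28
Per month = $10,388.28 ÷ 12 = $865.69
Cushion = 2 × $865.69 = $1,731.38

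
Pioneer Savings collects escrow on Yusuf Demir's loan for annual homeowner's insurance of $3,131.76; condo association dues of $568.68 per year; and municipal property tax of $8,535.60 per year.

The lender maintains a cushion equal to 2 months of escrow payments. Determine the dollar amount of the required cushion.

$2,039.34

Homeowner's insurance: $3,131.76/yr
Condo association dues: $568.68/yr
Municipal property tax: $8,535.60/yr
Yearly total = $12,236.04
Base monthly escrow = $12,236.04 ÷ 12 = $1,019.67
Required cushion = 2 × $1,019.67 = $2,039.34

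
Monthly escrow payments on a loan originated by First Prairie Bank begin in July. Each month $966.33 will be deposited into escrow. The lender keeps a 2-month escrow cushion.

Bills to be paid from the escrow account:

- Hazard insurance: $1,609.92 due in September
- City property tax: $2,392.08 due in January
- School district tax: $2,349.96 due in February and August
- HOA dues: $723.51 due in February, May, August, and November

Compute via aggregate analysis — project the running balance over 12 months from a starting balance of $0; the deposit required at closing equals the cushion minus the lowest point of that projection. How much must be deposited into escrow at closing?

$5,074.47

Cushion = 2 × $966.33 = $1,932.66
Trial balance (start $0, +$966.33 each month, − disbursements):
  Jul: +$966.33 → $966.33
  Aug: +$966.33 − $3,073.47 → -$1,140.81
  Sep: +$966.33 − $1,609.92 → -$1,784.40
  Oct: +$966.33 → -$818.07
  Nov: +$966.33 − $723.51 → -$575.25
  Dec: +$966.33 → $391.08
  Jan: +$966.33 − $2,392.08 → -$1,034.67
  Feb: +$966.33 − $3,073.47 → -$3,141.81
  Mar: +$966.33 → -$2,175.48
  Apr: +$966.33 → -$1,209.15
  May: +$966.33 − $723.51 → -$966.33
  Jun: +$966.33 → $0.00
Lowest trial balance = -$3,141.81 (Feb)
Initial deposit = cushion − low point = $1,932.66 − (-$3,141.81) = $5,074.47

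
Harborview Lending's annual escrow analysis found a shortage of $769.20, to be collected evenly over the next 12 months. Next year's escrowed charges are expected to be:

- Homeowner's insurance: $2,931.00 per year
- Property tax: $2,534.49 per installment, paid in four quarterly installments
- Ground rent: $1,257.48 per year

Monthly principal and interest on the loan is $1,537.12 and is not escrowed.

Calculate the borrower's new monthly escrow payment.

$1,257.97

Homeowner's insurance: $2,931.00 per year
Property tax: $2,534.49 × 4 = $10,137.96 per year
Ground rent: $1,257.48 per year
Total annual escrow = $2,931.00 + $10,137.96 + $1,257.48 = $14,326.44
Monthly escrow = $14,326.44 ÷ 12 = $1,193.87
Shortage per month = $769.20 / 12 = $64.10
Adjusted monthly = $1,193.87 + $64.10 = $1,257.97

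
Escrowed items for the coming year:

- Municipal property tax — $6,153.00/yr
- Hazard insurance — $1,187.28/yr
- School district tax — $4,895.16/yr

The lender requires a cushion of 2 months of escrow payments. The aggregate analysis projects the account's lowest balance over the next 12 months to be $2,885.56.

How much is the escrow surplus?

$846.32

Municipal property tax = $6,153.00 annually
Hazard insurance = $1,187.28 annually
School district tax = $4,895.16 annually
Annual escrow total = $6,153.00 + $1,187.28 + $4,895.16 = $12,235.44
Monthly escrow = $12,235.44 ÷ 12 = $1,019.62
Required cushion = 2 × $1,019.62 = $2,039.24
Surplus = $2,885.56 − $2,039.24 = $846.32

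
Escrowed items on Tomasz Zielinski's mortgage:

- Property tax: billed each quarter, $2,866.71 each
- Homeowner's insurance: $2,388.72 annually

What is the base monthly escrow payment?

Property tax = $2,866.71 × 4 = $11,466.84 per year
Homeowner's insurance = $2,388.72 per year
Annual escrow total = $13,855.56
Monthly escrow = $13,855.56 / 12 = $1,154.63

$1,154.63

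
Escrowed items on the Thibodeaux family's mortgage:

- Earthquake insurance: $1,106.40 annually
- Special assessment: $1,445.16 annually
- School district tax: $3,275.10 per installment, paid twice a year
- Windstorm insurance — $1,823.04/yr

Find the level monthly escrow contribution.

$910.40

Earthquake insurance = $1,106.40 per year
Special assessment = $1,445.16 per year
School district tax = $3,275.10 × 2 = $6,550.20 per year
Windstorm insurance = $1,823.04 per year
Total annual escrow = $1,106.40 + $1,445.16 + $6,550.20 + $1,823.04 = $10,924.80
Base monthly escrow = $10,924.80 / 12 = $910.40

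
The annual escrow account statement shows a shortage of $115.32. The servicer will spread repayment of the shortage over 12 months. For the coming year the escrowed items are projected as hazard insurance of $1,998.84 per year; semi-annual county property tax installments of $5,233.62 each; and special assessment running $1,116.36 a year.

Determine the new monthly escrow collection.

$1,141.48

Hazard insurance — $1,998.84 annually
County property tax — $5,233.62 × 2 = $10,467.24 annually
Special assessment — $1,116.36 annually
Annual escrow total = $13,582.44
Monthly = $13,582.44 ÷ 12 = $1,131.87
Shortage per month = $115.32 / 12 = $9.61
Adjusted monthly = $1,131.87 + $9.61 = $1,141.48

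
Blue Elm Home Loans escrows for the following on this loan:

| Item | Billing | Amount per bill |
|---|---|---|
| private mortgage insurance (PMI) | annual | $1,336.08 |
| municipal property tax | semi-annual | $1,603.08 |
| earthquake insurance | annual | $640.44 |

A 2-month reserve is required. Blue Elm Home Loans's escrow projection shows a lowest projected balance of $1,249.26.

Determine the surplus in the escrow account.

Private mortgage insurance (PMI) = $1,336.08 per year
Municipal property tax = $1,603.08 × 2 = $3,206.16 per year
Earthquake insurance = $640.44 per year
Annual escrow total = $1,336.08 + $3,206.16 + $640.44 = $5,182.68
Base monthly escrow = $5,182.68 / 12 = $431.89
Required reserve = 2 × $431.89 = $863.78
Surplus = $1,249.26 − $863.78 = $385.48

$385.48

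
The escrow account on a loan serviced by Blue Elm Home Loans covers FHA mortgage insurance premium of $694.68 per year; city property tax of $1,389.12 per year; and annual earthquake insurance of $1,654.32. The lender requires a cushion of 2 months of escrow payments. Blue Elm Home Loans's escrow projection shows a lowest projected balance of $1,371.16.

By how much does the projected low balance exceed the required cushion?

$748.14

FHA mortgage insurance premium = $694.68 per year
City property tax = $1,389.12 per year
Earthquake insurance = $1,654.32 per year
Total per year = $694.68 + $1,389.12 + $1,654.32 = $3,738.12
Base monthly escrow = $3,738.12 ÷ 12 = $311.51
Cushion = 2 × $311.51 = $623.02
Surplus = $1,371.16 − $623.02 = $748.14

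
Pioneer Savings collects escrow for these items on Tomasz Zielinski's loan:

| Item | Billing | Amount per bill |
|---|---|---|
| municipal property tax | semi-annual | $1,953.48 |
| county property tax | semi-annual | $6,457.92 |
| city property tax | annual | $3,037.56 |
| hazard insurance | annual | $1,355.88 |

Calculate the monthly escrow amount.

Municipal property tax = $1,953.48 × 2 = $3,906.96/yr
County property tax = $6,457.92 × 2 = $12,915.84/yr
City property tax = $3,037.56/yr
Hazard insurance = $1,355.88/yr
Total annual escrow = $21,216.24
Monthly = $21,216.24 ÷ 12 = $1,768.02

$1,768.02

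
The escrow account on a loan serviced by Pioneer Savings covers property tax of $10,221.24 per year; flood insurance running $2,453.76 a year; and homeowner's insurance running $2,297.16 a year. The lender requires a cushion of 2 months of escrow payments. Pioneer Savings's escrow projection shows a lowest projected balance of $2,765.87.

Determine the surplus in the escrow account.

Property tax: $10,221.24
Flood insurance: $2,453.76
Homeowner's insurance: $2,297.16
Yearly total = $10,221.24 + $2,453.76 + $2,297.16 = $14,972.16
Base monthly escrow = $14,972.16 ÷ 12 = $1,247.68
Required reserve = 2 × $1,247.68 = $2,495.36
Surplus = $2,765.87 − $2,495.36 = $270.51

$270.51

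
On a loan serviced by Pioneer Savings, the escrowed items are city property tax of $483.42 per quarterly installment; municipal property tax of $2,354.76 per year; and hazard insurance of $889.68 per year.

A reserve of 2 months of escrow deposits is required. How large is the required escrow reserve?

City property tax = $483.42 × 4 = $1,933.68 annually
Municipal property tax = $2,354.76 annually
Hazard insurance = $889.68 annually
Annual escrow total = $1,933.68 + $2,354.76 + $889.68 = $5,178.12
Monthly = $5,178.12 ÷ 12 = $431.51
Reserve = 2 × $431.51 = $863.02

$863.02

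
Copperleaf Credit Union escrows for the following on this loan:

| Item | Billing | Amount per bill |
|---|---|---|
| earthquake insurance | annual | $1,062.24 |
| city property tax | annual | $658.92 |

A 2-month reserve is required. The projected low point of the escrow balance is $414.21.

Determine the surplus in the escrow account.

$127.35

Earthquake insurance: $1,062.24
City property tax: $658.92
Annual escrow total = $1,062.24 + $658.92 = $1,721.16
Monthly = $1,721.16 / 12 = $143.43
Required reserve = 2 × $143.43 = $286.86
Excess over cushion: $414.21 − $286.86 = $127.35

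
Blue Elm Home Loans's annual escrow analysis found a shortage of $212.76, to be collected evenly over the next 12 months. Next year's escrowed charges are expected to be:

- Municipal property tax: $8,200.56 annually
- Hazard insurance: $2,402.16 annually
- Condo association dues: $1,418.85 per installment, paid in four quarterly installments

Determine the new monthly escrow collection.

$1,374.24

Municipal property tax = $8,200.56/yr
Hazard insurance = $2,402.16/yr
Condo association dues = $1,418.85 × 4 = $5,675.40/yr
Total annual escrow = $16,278.12
Per month = $16,278.12 / 12 = $1,356.51
Shortage per month = $212.76 ÷ 12 = $17.73
Adjusted monthly = $1,356.51 + $17.73 = $1,374.24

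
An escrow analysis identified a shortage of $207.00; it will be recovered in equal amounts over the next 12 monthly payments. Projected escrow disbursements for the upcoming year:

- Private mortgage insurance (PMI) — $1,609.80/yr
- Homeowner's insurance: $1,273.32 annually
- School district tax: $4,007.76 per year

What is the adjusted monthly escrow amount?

$591.49

Private mortgage insurance (PMI) — $1,609.80/yr
Homeowner's insurance — $1,273.32/yr
School district tax — $4,007.76/yr
Total annual escrow = $1,609.80 + $1,273.32 + $4,007.76 = $6,890.88
Monthly = $6,890.88 / 12 = $574.24
Monthly shortage recovery: $207.00 ÷ 12 = $17.25
New monthly escrow = $574.24 + $17.25 = $591.49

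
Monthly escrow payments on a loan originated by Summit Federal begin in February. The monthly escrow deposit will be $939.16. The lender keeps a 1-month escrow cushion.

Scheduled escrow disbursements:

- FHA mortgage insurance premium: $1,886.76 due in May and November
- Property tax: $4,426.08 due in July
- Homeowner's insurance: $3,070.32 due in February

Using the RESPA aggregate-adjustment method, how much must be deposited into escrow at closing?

Cushion = 1 × $939.16 = $939.16
Trial balance (start $0, +$939.16 each month, − disbursements):
  Feb: +$939.16 − $3,070.32 → -$2,131.16
  Mar: +$939.16 → -$1,192.00
  Apr: +$939.16 → -$252.84
  May: +$939.16 − $1,886.76 → -$1,200.44
  Jun: +$939.16 → -$261.28
  Jul: +$939.16 − $4,426.08 → -$3,748.20
  Aug: +$939.16 → -$2,809.04
  Sep: +$939.16 → -$1,869.88
  Oct: +$939.16 → -$930.72
  Nov: +$939.16 − $1,886.76 → -$1,878.32
  Dec: +$939.16 → -$939.16
  Jan: +$939.16 → $0.00
Lowest trial balance = -$3,748.20 (Jul)
Initial deposit = cushion − low point = $939.16 − (-$3,748.20) = $4,687.36

$4,687.36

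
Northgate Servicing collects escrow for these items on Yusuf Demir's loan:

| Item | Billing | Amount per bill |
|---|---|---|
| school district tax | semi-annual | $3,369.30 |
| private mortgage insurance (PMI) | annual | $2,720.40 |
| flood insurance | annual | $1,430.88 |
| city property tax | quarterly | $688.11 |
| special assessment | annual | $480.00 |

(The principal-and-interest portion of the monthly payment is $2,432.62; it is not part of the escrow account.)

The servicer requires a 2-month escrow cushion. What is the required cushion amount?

School district tax = $3,369.30 × 2 = $6,738.60 per year
Private mortgage insurance (PMI) = $2,720.40 per year
Flood insurance = $1,430.88 per year
City property tax = $688.11 × 4 = $2,752.44 per year
Special assessment = $480.00 per year
Annual escrow total = $14,122.32
Per month = $14,122.32 / 12 = $1,176.86
Reserve = 2 × $1,176.86 = $2,353.72

$2,353.72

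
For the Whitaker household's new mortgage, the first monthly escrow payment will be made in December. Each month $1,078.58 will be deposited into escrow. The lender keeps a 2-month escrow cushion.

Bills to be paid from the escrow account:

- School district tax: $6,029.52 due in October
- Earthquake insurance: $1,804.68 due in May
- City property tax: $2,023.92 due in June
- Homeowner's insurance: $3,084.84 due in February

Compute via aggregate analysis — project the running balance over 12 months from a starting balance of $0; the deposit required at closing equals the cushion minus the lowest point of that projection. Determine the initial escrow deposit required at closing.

$3,235.74

Cushion = 2 × $1,078.58 = $2,157.16
Trial balance (start $0, +$1,078.58 each month, − disbursements):
  Dec: +$1,078.58 → $1,078.58
  Jan: +$1,078.58 → $2,157.16
  Feb: +$1,078.58 − $3,084.84 → $150.90
  Mar: +$1,078.58 → $1,229.48
  Apr: +$1,078.58 → $2,308.06
  May: +$1,078.58 − $1,804.68 → $1,581.96
  Jun: +$1,078.58 − $2,023.92 → $636.62
  Jul: +$1,078.58 → $1,715.20
  Aug: +$1,078.58 → $2,793.78
  Sep: +$1,078.58 → $3,872.36
  Oct: +$1,078.58 − $6,029.52 → -$1,078.58
  Nov: +$1,078.58 → $0.00
Lowest trial balance = -$1,078.58 (Oct)
Initial deposit = cushion − low point = $2,157.16 − (-$1,078.58) = $3,235.74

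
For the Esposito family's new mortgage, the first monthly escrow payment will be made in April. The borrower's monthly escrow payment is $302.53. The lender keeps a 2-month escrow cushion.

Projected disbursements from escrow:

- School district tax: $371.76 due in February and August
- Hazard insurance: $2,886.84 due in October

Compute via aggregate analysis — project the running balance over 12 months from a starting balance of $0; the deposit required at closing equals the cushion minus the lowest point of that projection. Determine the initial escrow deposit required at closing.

$1,745.95

Cushion = 2 × $302.53 = $605.06
Trial balance (start $0, +$302.53 each month, − disbursements):
  Apr: +$302.53 → $302.53
  May: +$302.53 → $605.06
  Jun: +$302.53 → $907.59
  Jul: +$302.53 → $1,210.12
  Aug: +$302.53 − $371.76 → $1,140.89
  Sep: +$302.53 → $1,443.42
  Oct: +$302.53 − $2,886.84 → -$1,140.89
  Nov: +$302.53 → -$838.36
  Dec: +$302.53 → -$535.83
  Jan: +$302.53 → -$233.30
  Feb: +$302.53 − $371.76 → -$302.53
  Mar: +$302.53 → $0.00
Lowest trial balance = -$1,140.89 (Oct)
Initial deposit = cushion − low point = $605.06 − (-$1,140.89) = $1,745.95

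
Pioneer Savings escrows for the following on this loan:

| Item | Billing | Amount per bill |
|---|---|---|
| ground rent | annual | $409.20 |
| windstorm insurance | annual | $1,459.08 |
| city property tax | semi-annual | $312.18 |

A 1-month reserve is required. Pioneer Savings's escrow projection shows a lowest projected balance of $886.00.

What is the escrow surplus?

$678.28

Ground rent: $409.20/yr
Windstorm insurance: $1,459.08/yr
City property tax: $312.18 × 2 = $624.36/yr
Combined annual = $409.20 + $1,459.08 + $624.36 = $2,492.64
Monthly escrow = $2,492.64 ÷ 12 = $207.72
Cushion = 1 × $207.72 = $207.72
Excess over cushion: $886.00 − $207.72 = $678.28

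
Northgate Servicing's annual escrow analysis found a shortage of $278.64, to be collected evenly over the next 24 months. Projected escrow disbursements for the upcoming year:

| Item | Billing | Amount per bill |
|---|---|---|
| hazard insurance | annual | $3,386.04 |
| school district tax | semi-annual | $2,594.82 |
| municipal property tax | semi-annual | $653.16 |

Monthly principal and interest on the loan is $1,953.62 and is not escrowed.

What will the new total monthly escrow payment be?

Hazard insurance = $3,386.04
School district tax = $2,594.82 × 2 = $5,189.64
Municipal property tax = $653.16 × 2 = $1,306.32
Yearly total = $3,386.04 + $5,189.64 + $1,306.32 = $9,882.00
Base monthly escrow = $9,882.00 ÷ 12 = $823.50
Shortage per month = $278.64 ÷ 24 = $11.61
Adjusted monthly = $823.50 + $11.61 = $835.11

$835.11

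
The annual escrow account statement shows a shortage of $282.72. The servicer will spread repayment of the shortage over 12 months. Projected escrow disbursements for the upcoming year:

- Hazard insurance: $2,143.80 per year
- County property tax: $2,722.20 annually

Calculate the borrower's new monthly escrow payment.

$429.06

Hazard insurance: $2,143.80 annually
County property tax: $2,722.20 annually
Combined annual = $4,866.00
Base monthly escrow = $4,866.00 ÷ 12 = $405.50
Shortage spread = $282.72 / 12 = $23.56/mo
New monthly escrow = $405.50 + $23.56 = $429.06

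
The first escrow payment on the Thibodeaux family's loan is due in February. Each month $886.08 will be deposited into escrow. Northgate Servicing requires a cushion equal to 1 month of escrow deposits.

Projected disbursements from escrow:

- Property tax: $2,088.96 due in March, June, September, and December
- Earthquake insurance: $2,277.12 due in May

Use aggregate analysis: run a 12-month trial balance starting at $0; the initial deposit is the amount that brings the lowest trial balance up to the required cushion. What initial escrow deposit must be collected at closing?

$2,910.72

Cushion = 1 × $886.08 = $886.08
Trial balance (start $0, +$886.08 each month, − disbursements):
  Feb: +$886.08 → $886.08
  Mar: +$886.08 − $2,088.96 → -$316.80
  Apr: +$886.08 → $569.28
  May: +$886.08 − $2,277.12 → -$821.76
  Jun: +$886.08 − $2,088.96 → -$2,024.64
  Jul: +$886.08 → -$1,138.56
  Aug: +$886.08 → -$252.48
  Sep: +$886.08 − $2,088.96 → -$1,455.36
  Oct: +$886.08 → -$569.28
  Nov: +$886.08 → $316.80
  Dec: +$886.08 − $2,088.96 → -$886.08
  Jan: +$886.08 → $0.00
Lowest trial balance = -$2,024.64 (Jun)
Initial deposit = cushion − low point = $886.08 − (-$2,024.64) = $2,910.72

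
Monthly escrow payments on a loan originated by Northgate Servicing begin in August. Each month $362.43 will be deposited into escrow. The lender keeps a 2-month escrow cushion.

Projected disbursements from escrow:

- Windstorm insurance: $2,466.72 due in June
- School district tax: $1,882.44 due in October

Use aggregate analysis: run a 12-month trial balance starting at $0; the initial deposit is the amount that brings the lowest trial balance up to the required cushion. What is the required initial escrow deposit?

Cushion = 2 × $362.43 = $724.86
Trial balance (start $0, +$362.43 each month, − disbursements):
  Aug: +$362.43 → $362.43
  Sep: +$362.43 → $724.86
  Oct: +$362.43 − $1,882.44 → -$795.15
  Nov: +$362.43 → -$432.72
  Dec: +$362.43 → -$70.29
  Jan: +$362.43 → $292.14
  Feb: +$362.43 → $654.57
  Mar: +$362.43 → $1,017.00
  Apr: +$362.43 → $1,379.43
  May: +$362.43 → $1,741.86
  Jun: +$362.43 − $2,466.72 → -$362.43
  Jul: +$362.43 → $0.00
Lowest trial balance = -$795.15 (Oct)
Initial deposit = cushion − low point = $724.86 − (-$795.15) = $1,520.01

$1,520.01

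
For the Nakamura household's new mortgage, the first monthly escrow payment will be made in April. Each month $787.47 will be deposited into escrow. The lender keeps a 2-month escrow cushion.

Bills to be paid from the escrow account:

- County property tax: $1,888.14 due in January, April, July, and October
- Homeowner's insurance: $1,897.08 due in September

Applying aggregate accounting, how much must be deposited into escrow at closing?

Cushion = 2 × $787.47 = $1,574.94
Trial balance (start $0, +$787.47 each month, − disbursements):
  Apr: +$787.47 − $1,888.14 → -$1,100.67
  May: +$787.47 → -$313.20
  Jun: +$787.47 → $474.27
  Jul: +$787.47 − $1,888.14 → -$626.40
  Aug: +$787.47 → $161.07
  Sep: +$787.47 − $1,897.08 → -$948.54
  Oct: +$787.47 − $1,888.14 → -$2,049.21
  Nov: +$787.47 → -$1,261.74
  Dec: +$787.47 → -$474.27
  Jan: +$787.47 − $1,888.14 → -$1,574.94
  Feb: +$787.47 → -$787.47
  Mar: +$787.47 → $0.00
Lowest trial balance = -$2,049.21 (Oct)
Initial deposit = cushion − low point = $1,574.94 − (-$2,049.21) = $3,624.15

$3,624.15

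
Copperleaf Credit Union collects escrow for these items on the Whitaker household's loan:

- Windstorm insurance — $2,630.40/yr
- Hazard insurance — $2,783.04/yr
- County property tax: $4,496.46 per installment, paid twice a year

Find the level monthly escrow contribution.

$1,200.53

Windstorm insurance = $2,630.40 annually
Hazard insurance = $2,783.04 annually
County property tax = $4,496.46 × 2 = $8,992.92 annually
Total annual escrow = $14,406.36
Per month = $14,406.36 ÷ 12 = $1,200.53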